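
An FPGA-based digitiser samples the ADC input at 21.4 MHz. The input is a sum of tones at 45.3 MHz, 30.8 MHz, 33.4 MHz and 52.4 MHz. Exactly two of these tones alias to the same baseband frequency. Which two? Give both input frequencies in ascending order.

fs/2 = 10.7 MHz.
45.3 MHz mod fs = 2.5 MHz.
2.5 MHz ≤ fs/2 = 10.7 MHz, appears at 2.5 MHz.
30.8 MHz mod fs = 9.4 MHz.
9.4 MHz ≤ fs/2 = 10.7 MHz, appears at 9.4 MHz.
33.4 MHz mod fs = 12 MHz.
12 MHz > fs/2 = 10.7 MHz, folds to fs − 12 MHz = 9.4 MHz.
52.4 MHz mod fs = 9.6 MHz.
9.6 MHz ≤ fs/2 = 10.7 MHz, appears at 9.6 MHz.
30.8 MHz and 33.4 MHz both map to 9.4 MHz.

30.8 MHz, 33.4 MHz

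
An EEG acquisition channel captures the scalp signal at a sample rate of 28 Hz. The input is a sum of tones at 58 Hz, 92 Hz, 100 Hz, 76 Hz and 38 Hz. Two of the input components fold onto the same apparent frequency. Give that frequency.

fs/2 = 14 Hz.
58 Hz mod fs = 2 Hz.
2 Hz ≤ fs/2 = 14 Hz, appears at 2 Hz.
92 Hz mod fs = 8 Hz.
8 Hz ≤ fs/2 = 14 Hz, appears at 8 Hz.
100 Hz mod fs = 16 Hz.
16 Hz > fs/2 = 14 Hz, folds to fs − 16 Hz = 12 Hz.
76 Hz mod fs = 20 Hz.
20 Hz > fs/2 = 14 Hz, folds to fs − 20 Hz = 8 Hz.
38 Hz mod fs = 10 Hz.
10 Hz ≤ fs/2 = 14 Hz, appears at 10 Hz.
76 Hz and 92 Hz both map to 8 Hz.

8 Hz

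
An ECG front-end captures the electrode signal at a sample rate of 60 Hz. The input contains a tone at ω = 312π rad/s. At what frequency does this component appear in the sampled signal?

24 Hz

ω = 312π rad/s → f = ω/(2π) = 156 Hz.
156 Hz mod fs = 36 Hz.
36 Hz > fs/2 = 30 Hz, folds to fs − 36 Hz = 24 Hz.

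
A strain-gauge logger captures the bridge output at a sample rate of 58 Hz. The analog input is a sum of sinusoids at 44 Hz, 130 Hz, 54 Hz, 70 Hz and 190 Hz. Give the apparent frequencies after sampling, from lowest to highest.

4 Hz, 12 Hz, 14 Hz, 16 Hz

fs/2 = 29 Hz.
44 Hz > fs/2 = 29 Hz, folds to fs − 44 Hz = 14 Hz.
130 Hz mod fs = 14 Hz.
14 Hz ≤ fs/2 = 29 Hz, appears at 14 Hz.
54 Hz > fs/2 = 29 Hz, folds to fs − 54 Hz = 4 Hz.
70 Hz mod fs = 12 Hz.
12 Hz ≤ fs/2 = 29 Hz, appears at 12 Hz.
190 Hz mod fs = 16 Hz.
16 Hz ≤ fs/2 = 29 Hz, appears at 16 Hz.
Distinct values: {4 Hz, 12 Hz, 14 Hz, 16 Hz}.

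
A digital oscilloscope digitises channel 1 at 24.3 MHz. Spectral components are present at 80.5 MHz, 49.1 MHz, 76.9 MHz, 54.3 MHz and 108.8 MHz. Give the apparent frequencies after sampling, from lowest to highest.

0.5 MHz, 4 MHz, 5.7 MHz, 7.6 MHz, 11.6 MHz

fs/2 = 12.15 MHz.
80.5 MHz mod fs = 7.6 MHz.
7.6 MHz ≤ fs/2 = 12.15 MHz, appears at 7.6 MHz.
49.1 MHz mod fs = 0.5 MHz.
0.5 MHz ≤ fs/2 = 12.15 MHz, appears at 0.5 MHz.
76.9 MHz mod fs = 4 MHz.
4 MHz ≤ fs/2 = 12.15 MHz, appears at 4 MHz.
54.3 MHz mod fs = 5.7 MHz.
5.7 MHz ≤ fs/2 = 12.15 MHz, appears at 5.7 MHz.
108.8 MHz mod fs = 11.6 MHz.
11.6 MHz ≤ fs/2 = 12.15 MHz, appears at 11.6 MHz.
Distinct values: {0.5 MHz, 4 MHz, 5.7 MHz, 7.6 MHz, 11.6 MHz}.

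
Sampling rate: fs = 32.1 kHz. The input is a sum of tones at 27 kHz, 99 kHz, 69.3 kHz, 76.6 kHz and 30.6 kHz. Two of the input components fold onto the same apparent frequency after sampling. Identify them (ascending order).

27 kHz, 69.3 kHz

fs/2 = 16.05 kHz.
27 kHz > fs/2 = 16.05 kHz, folds to fs − 27 kHz = 5.1 kHz.
99 kHz mod fs = 2.7 kHz.
2.7 kHz ≤ fs/2 = 16.05 kHz, appears at 2.7 kHz.
69.3 kHz mod fs = 5.1 kHz.
5.1 kHz ≤ fs/2 = 16.05 kHz, appears at 5.1 kHz.
76.6 kHz mod fs = 12.4 kHz.
12.4 kHz ≤ fs/2 = 16.05 kHz, appears at 12.4 kHz.
30.6 kHz > fs/2 = 16.05 kHz, folds to fs − 30.6 kHz = 1.5 kHz.
27 kHz and 69.3 kHz both map to 5.1 kHz.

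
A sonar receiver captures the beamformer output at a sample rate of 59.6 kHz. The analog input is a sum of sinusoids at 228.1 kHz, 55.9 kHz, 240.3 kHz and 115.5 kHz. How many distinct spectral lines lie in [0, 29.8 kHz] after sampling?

3

fs/2 = 29.8 kHz.
228.1 kHz mod fs = 49.3 kHz.
49.3 kHz > fs/2 = 29.8 kHz, folds to fs − 49.3 kHz = 10.3 kHz.
55.9 kHz > fs/2 = 29.8 kHz, folds to fs − 55.9 kHz = 3.7 kHz.
240.3 kHz mod fs = 1.9 kHz.
1.9 kHz ≤ fs/2 = 29.8 kHz, appears at 1.9 kHz.
115.5 kHz mod fs = 55.9 kHz.
55.9 kHz > fs/2 = 29.8 kHz, folds to fs − 55.9 kHz = 3.7 kHz.
Distinct values: {1.9 kHz, 3.7 kHz, 10.3 kHz} → 3.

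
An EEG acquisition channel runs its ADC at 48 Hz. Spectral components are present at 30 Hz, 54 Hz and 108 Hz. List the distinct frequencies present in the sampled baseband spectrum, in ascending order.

fs/2 = 24 Hz.
30 Hz > fs/2 = 24 Hz, folds to fs − 30 Hz = 18 Hz.
54 Hz mod fs = 6 Hz.
6 Hz ≤ fs/2 = 24 Hz, appears at 6 Hz.
108 Hz mod fs = 12 Hz.
12 Hz ≤ fs/2 = 24 Hz, appears at 12 Hz.
Distinct values: {6 Hz, 12 Hz, 18 Hz}.

6 Hz, 12 Hz, 18 Hz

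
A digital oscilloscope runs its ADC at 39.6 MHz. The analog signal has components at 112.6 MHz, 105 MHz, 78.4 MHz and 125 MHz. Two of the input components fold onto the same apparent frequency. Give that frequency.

fs/2 = 19.8 MHz.
112.6 MHz mod fs = 33.4 MHz.
33.4 MHz > fs/2 = 19.8 MHz, folds to fs − 33.4 MHz = 6.2 MHz.
105 MHz mod fs = 25.8 MHz.
25.8 MHz > fs/2 = 19.8 MHz, folds to fs − 25.8 MHz = 13.8 MHz.
78.4 MHz mod fs = 38.8 MHz.
38.8 MHz > fs/2 = 19.8 MHz, folds to fs − 38.8 MHz = 0.8 MHz.
125 MHz mod fs = 6.2 MHz.
6.2 MHz ≤ fs/2 = 19.8 MHz, appears at 6.2 MHz.
112.6 MHz and 125 MHz both map to 6.2 MHz.

6.2 MHz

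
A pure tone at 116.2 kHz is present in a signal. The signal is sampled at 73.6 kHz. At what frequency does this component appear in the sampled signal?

116.2 kHz mod fs = 42.6 kHz.
42.6 kHz > fs/2 = 36.8 kHz, folds to fs − 42.6 kHz = 31 kHz.

31 kHz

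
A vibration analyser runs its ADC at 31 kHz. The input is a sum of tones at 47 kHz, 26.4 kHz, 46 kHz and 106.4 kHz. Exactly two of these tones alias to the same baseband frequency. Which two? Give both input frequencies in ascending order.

46 kHz, 47 kHz

fs/2 = 15.5 kHz.
47 kHz mod fs = 16 kHz.
16 kHz > fs/2 = 15.5 kHz, folds to fs − 16 kHz = 15 kHz.
26.4 kHz > fs/2 = 15.5 kHz, folds to fs − 26.4 kHz = 4.6 kHz.
46 kHz mod fs = 15 kHz.
15 kHz ≤ fs/2 = 15.5 kHz, appears at 15 kHz.
106.4 kHz mod fs = 13.4 kHz.
13.4 kHz ≤ fs/2 = 15.5 kHz, appears at 13.4 kHz.
46 kHz and 47 kHz both map to 15 kHz.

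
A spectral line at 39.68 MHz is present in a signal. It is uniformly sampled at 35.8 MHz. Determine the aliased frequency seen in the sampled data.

3.88 MHz

39.68 MHz mod fs = 3.88 MHz.
3.88 MHz ≤ fs/2 = 17.9 MHz, appears at 3.88 MHz.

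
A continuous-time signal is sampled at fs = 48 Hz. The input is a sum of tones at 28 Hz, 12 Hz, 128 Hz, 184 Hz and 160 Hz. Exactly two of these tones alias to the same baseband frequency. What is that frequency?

16 Hz

fs/2 = 24 Hz.
28 Hz > fs/2 = 24 Hz, folds to fs − 28 Hz = 20 Hz.
12 Hz ≤ fs/2 = 24 Hz, passes unchanged.
128 Hz mod fs = 32 Hz.
32 Hz > fs/2 = 24 Hz, folds to fs − 32 Hz = 16 Hz.
184 Hz mod fs = 40 Hz.
40 Hz > fs/2 = 24 Hz, folds to fs − 40 Hz = 8 Hz.
160 Hz mod fs = 16 Hz.
16 Hz ≤ fs/2 = 24 Hz, appears at 16 Hz.
128 Hz and 160 Hz both map to 16 Hz.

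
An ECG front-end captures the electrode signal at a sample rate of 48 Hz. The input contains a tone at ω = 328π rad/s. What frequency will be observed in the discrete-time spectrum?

20 Hz

ω = 328π rad/s → f = ω/(2π) = 164 Hz.
164 Hz mod fs = 20 Hz.
20 Hz ≤ fs/2 = 24 Hz, appears at 20 Hz.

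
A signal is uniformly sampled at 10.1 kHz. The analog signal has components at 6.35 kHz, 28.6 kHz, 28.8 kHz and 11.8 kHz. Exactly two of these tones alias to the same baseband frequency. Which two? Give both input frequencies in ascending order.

11.8 kHz, 28.6 kHz

fs/2 = 5.05 kHz.
6.35 kHz > fs/2 = 5.05 kHz, folds to fs − 6.35 kHz = 3.75 kHz.
28.6 kHz mod fs = 8.4 kHz.
8.4 kHz > fs/2 = 5.05 kHz, folds to fs − 8.4 kHz = 1.7 kHz.
28.8 kHz mod fs = 8.6 kHz.
8.6 kHz > fs/2 = 5.05 kHz, folds to fs − 8.6 kHz = 1.5 kHz.
11.8 kHz mod fs = 1.7 kHz.
1.7 kHz ≤ fs/2 = 5.05 kHz, appears at 1.7 kHz.
11.8 kHz and 28.6 kHz both map to 1.7 kHz.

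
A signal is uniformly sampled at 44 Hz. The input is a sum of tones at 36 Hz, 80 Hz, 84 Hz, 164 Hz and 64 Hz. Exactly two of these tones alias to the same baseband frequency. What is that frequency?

fs/2 = 22 Hz.
36 Hz > fs/2 = 22 Hz, folds to fs − 36 Hz = 8 Hz.
80 Hz mod fs = 36 Hz.
36 Hz > fs/2 = 22 Hz, folds to fs − 36 Hz = 8 Hz.
84 Hz mod fs = 40 Hz.
40 Hz > fs/2 = 22 Hz, folds to fs − 40 Hz = 4 Hz.
164 Hz mod fs = 32 Hz.
32 Hz > fs/2 = 22 Hz, folds to fs − 32 Hz = 12 Hz.
64 Hz mod fs = 20 Hz.
20 Hz ≤ fs/2 = 22 Hz, appears at 20 Hz.
36 Hz and 80 Hz both map to 8 Hz.

8 Hz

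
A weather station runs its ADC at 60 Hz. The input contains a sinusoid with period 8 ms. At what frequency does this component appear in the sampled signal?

T = 8 ms → f = 1/T = 125 Hz.
125 Hz mod fs = 5 Hz.
5 Hz ≤ fs/2 = 30 Hz, appears at 5 Hz.

5 Hz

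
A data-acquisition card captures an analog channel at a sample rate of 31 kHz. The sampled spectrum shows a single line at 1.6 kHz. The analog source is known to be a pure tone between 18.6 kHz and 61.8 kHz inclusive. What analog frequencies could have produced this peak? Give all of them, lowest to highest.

Frequencies that alias to 1.6 kHz are k·fs ± 1.6 kHz for integer k ≥ 0.
k=0: 1.6 kHz.
k=1: 29.4 kHz, 32.6 kHz.
k=2: 60.4 kHz, 63.6 kHz.
k=3: 91.4 kHz, 94.6 kHz.
Within [18.6 kHz, 61.8 kHz]: 29.4 kHz, 32.6 kHz, 60.4 kHz.

29.4 kHz, 32.6 kHz, 60.4 kHz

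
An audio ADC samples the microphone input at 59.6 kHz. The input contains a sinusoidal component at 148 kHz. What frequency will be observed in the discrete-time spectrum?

28.8 kHz

148 kHz mod fs = 28.8 kHz.
28.8 kHz ≤ fs/2 = 29.8 kHz, appears at 28.8 kHz.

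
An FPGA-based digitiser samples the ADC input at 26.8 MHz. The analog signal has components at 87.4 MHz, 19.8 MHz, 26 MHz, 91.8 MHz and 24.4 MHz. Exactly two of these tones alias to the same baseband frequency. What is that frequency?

fs/2 = 13.4 MHz.
87.4 MHz mod fs = 7 MHz.
7 MHz ≤ fs/2 = 13.4 MHz, appears at 7 MHz.
19.8 MHz > fs/2 = 13.4 MHz, folds to fs − 19.8 MHz = 7 MHz.
26 MHz > fs/2 = 13.4 MHz, folds to fs − 26 MHz = 0.8 MHz.
91.8 MHz mod fs = 11.4 MHz.
11.4 MHz ≤ fs/2 = 13.4 MHz, appears at 11.4 MHz.
24.4 MHz > fs/2 = 13.4 MHz, folds to fs − 24.4 MHz = 2.4 MHz.
19.8 MHz and 87.4 MHz both map to 7 MHz.

7 MHz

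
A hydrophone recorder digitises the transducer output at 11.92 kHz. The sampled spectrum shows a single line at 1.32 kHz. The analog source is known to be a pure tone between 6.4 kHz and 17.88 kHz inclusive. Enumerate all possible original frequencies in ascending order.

Frequencies that alias to 1.32 kHz are k·fs ± 1.32 kHz for integer k ≥ 0.
k=0: 1.32 kHz.
k=1: 10.6 kHz, 13.24 kHz.
k=2: 22.52 kHz, 25.16 kHz.
Within [6.4 kHz, 17.88 kHz]: 10.6 kHz, 13.24 kHz.

10.6 kHz, 13.24 kHz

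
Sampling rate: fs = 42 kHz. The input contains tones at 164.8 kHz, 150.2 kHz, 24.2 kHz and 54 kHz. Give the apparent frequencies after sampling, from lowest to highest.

fs/2 = 21 kHz.
164.8 kHz mod fs = 38.8 kHz.
38.8 kHz > fs/2 = 21 kHz, folds to fs − 38.8 kHz = 3.2 kHz.
150.2 kHz mod fs = 24.2 kHz.
24.2 kHz > fs/2 = 21 kHz, folds to fs − 24.2 kHz = 17.8 kHz.
24.2 kHz > fs/2 = 21 kHz, folds to fs − 24.2 kHz = 17.8 kHz.
54 kHz mod fs = 12 kHz.
12 kHz ≤ fs/2 = 21 kHz, appears at 12 kHz.
Distinct values: {3.2 kHz, 12 kHz, 17.8 kHz}.

3.2 kHz, 12 kHz, 17.8 kHz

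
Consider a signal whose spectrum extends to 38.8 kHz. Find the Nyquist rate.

77.6 kHz

Nyquist rate = 2 × 38.8 kHz = 77.6 kHz.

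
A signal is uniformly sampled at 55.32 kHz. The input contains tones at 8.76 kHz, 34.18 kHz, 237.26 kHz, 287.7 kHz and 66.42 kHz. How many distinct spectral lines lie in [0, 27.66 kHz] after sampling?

4

fs/2 = 27.66 kHz.
8.76 kHz ≤ fs/2 = 27.66 kHz, passes unchanged.
34.18 kHz > fs/2 = 27.66 kHz, folds to fs − 34.18 kHz = 21.14 kHz.
237.26 kHz mod fs = 15.98 kHz.
15.98 kHz ≤ fs/2 = 27.66 kHz, appears at 15.98 kHz.
287.7 kHz mod fs = 11.1 kHz.
11.1 kHz ≤ fs/2 = 27.66 kHz, appears at 11.1 kHz.
66.42 kHz mod fs = 11.1 kHz.
11.1 kHz ≤ fs/2 = 27.66 kHz, appears at 11.1 kHz.
Distinct values: {8.76 kHz, 11.1 kHz, 15.98 kHz, 21.14 kHz} → 4.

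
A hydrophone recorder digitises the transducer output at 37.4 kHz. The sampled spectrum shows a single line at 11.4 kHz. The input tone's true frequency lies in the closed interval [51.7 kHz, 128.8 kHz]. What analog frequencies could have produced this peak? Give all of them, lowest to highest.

63.4 kHz, 86.2 kHz, 100.8 kHz, 123.6 kHz

Frequencies that alias to 11.4 kHz are k·fs ± 11.4 kHz for integer k ≥ 0.
k=0: 11.4 kHz.
k=1: 26 kHz, 48.8 kHz.
k=2: 63.4 kHz, 86.2 kHz.
k=3: 100.8 kHz, 123.6 kHz.
k=4: 138.2 kHz, 161 kHz.
Within [51.7 kHz, 128.8 kHz]: 63.4 kHz, 86.2 kHz, 100.8 kHz, 123.6 kHz.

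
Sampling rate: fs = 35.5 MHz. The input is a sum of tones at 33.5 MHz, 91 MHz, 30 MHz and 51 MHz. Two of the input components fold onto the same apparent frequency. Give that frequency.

15.5 MHz

fs/2 = 17.75 MHz.
33.5 MHz > fs/2 = 17.75 MHz, folds to fs − 33.5 MHz = 2 MHz.
91 MHz mod fs = 20 MHz.
20 MHz > fs/2 = 17.75 MHz, folds to fs − 20 MHz = 15.5 MHz.
30 MHz > fs/2 = 17.75 MHz, folds to fs − 30 MHz = 5.5 MHz.
51 MHz mod fs = 15.5 MHz.
15.5 MHz ≤ fs/2 = 17.75 MHz, appears at 15.5 MHz.
51 MHz and 91 MHz both map to 15.5 MHz.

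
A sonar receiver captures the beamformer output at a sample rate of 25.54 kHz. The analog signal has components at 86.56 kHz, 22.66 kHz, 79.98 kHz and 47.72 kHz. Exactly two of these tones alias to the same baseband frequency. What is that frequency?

3.36 kHz

fs/2 = 12.77 kHz.
86.56 kHz mod fs = 9.94 kHz.
9.94 kHz ≤ fs/2 = 12.77 kHz, appears at 9.94 kHz.
22.66 kHz > fs/2 = 12.77 kHz, folds to fs − 22.66 kHz = 2.88 kHz.
79.98 kHz mod fs = 3.36 kHz.
3.36 kHz ≤ fs/2 = 12.77 kHz, appears at 3.36 kHz.
47.72 kHz mod fs = 22.18 kHz.
22.18 kHz > fs/2 = 12.77 kHz, folds to fs − 22.18 kHz = 3.36 kHz.
47.72 kHz and 79.98 kHz both map to 3.36 kHz.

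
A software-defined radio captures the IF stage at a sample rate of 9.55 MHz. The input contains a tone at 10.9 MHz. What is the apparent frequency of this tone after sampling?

10.9 MHz mod fs = 1.35 MHz.
1.35 MHz ≤ fs/2 = 4.775 MHz, appears at 1.35 MHz.

1.35 MHz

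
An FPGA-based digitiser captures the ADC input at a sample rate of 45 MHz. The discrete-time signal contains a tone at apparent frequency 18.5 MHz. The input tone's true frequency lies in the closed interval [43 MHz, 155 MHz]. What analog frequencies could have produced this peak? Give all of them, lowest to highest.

63.5 MHz, 71.5 MHz, 108.5 MHz, 116.5 MHz, 153.5 MHz

Frequencies that alias to 18.5 MHz are k·fs ± 18.5 MHz for integer k ≥ 0.
k=0: 18.5 MHz.
k=1: 26.5 MHz, 63.5 MHz.
k=2: 71.5 MHz, 108.5 MHz.
k=3: 116.5 MHz, 153.5 MHz.
k=4: 161.5 MHz, 198.5 MHz.
Within [43 MHz, 155 MHz]: 63.5 MHz, 71.5 MHz, 108.5 MHz, 116.5 MHz, 153.5 MHz.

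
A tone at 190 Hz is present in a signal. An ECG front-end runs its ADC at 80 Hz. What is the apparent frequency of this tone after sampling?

190 Hz mod fs = 30 Hz.
30 Hz ≤ fs/2 = 40 Hz, appears at 30 Hz.

30 Hz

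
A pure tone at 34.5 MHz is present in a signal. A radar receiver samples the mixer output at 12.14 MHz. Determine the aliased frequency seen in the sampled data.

1.92 MHz

34.5 MHz mod fs = 10.22 MHz.
10.22 MHz > fs/2 = 6.07 MHz, folds to fs − 10.22 MHz = 1.92 MHz.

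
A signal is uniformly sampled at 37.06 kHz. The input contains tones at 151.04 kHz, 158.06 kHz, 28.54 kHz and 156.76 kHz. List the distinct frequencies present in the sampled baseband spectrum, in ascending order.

2.8 kHz, 8.52 kHz, 9.82 kHz

fs/2 = 18.53 kHz.
151.04 kHz mod fs = 2.8 kHz.
2.8 kHz ≤ fs/2 = 18.53 kHz, appears at 2.8 kHz.
158.06 kHz mod fs = 9.82 kHz.
9.82 kHz ≤ fs/2 = 18.53 kHz, appears at 9.82 kHz.
28.54 kHz > fs/2 = 18.53 kHz, folds to fs − 28.54 kHz = 8.52 kHz.
156.76 kHz mod fs = 8.52 kHz.
8.52 kHz ≤ fs/2 = 18.53 kHz, appears at 8.52 kHz.
Distinct values: {2.8 kHz, 8.52 kHz, 9.82 kHz}.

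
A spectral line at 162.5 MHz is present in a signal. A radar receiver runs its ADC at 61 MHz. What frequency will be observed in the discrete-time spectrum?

162.5 MHz mod fs = 40.5 MHz.
40.5 MHz > fs/2 = 30.5 MHz, folds to fs − 40.5 MHz = 20.5 MHz.

20.5 MHz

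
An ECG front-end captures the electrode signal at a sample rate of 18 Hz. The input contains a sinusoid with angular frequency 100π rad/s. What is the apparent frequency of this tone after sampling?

4 Hz

ω = 100π rad/s → f = ω/(2π) = 50 Hz.
50 Hz mod fs = 14 Hz.
14 Hz > fs/2 = 9 Hz, folds to fs − 14 Hz = 4 Hz.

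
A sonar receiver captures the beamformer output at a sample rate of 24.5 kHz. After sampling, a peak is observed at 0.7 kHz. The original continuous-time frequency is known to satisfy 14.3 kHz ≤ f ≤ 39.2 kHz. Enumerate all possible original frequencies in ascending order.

Frequencies that alias to 0.7 kHz are k·fs ± 0.7 kHz for integer k ≥ 0.
k=0: 0.7 kHz.
k=1: 23.8 kHz, 25.2 kHz.
k=2: 48.3 kHz, 49.7 kHz.
Within [14.3 kHz, 39.2 kHz]: 23.8 kHz, 25.2 kHz.

23.8 kHz, 25.2 kHz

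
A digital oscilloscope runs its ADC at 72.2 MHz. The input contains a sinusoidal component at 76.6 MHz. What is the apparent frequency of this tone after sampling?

76.6 MHz mod fs = 4.4 MHz.
4.4 MHz ≤ fs/2 = 36.1 MHz, appears at 4.4 MHz.

4.4 MHz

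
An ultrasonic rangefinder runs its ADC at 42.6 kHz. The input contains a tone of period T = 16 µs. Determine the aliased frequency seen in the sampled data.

T = 16 µs → f = 1/T = 62.5 kHz.
62.5 kHz mod fs = 19.9 kHz.
19.9 kHz ≤ fs/2 = 21.3 kHz, appears at 19.9 kHz.

19.9 kHz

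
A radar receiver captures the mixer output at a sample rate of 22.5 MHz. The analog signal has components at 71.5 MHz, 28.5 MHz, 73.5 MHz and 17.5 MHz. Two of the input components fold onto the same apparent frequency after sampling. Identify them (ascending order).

fs/2 = 11.25 MHz.
71.5 MHz mod fs = 4 MHz.
4 MHz ≤ fs/2 = 11.25 MHz, appears at 4 MHz.
28.5 MHz mod fs = 6 MHz.
6 MHz ≤ fs/2 = 11.25 MHz, appears at 6 MHz.
73.5 MHz mod fs = 6 MHz.
6 MHz ≤ fs/2 = 11.25 MHz, appears at 6 MHz.
17.5 MHz > fs/2 = 11.25 MHz, folds to fs − 17.5 MHz = 5 MHz.
28.5 MHz and 73.5 MHz both map to 6 MHz.

28.5 MHz, 73.5 MHz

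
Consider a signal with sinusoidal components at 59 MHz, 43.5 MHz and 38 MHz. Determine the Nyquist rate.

Highest-frequency component: 59 MHz.
Nyquist rate = 2 × 59 MHz = 118 MHz.

118 MHz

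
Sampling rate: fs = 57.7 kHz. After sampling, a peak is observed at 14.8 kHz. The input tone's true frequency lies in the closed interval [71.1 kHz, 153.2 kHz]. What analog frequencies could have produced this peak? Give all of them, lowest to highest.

Frequencies that alias to 14.8 kHz are k·fs ± 14.8 kHz for integer k ≥ 0.
k=0: 14.8 kHz.
k=1: 42.9 kHz, 72.5 kHz.
k=2: 100.6 kHz, 130.2 kHz.
k=3: 158.3 kHz, 187.9 kHz.
Within [71.1 kHz, 153.2 kHz]: 72.5 kHz, 100.6 kHz, 130.2 kHz.

72.5 kHz, 100.6 kHz, 130.2 kHz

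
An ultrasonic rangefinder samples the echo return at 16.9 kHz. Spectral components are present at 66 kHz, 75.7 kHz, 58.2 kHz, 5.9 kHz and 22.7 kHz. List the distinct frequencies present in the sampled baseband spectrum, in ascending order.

fs/2 = 8.45 kHz.
66 kHz mod fs = 15.3 kHz.
15.3 kHz > fs/2 = 8.45 kHz, folds to fs − 15.3 kHz = 1.6 kHz.
75.7 kHz mod fs = 8.1 kHz.
8.1 kHz ≤ fs/2 = 8.45 kHz, appears at 8.1 kHz.
58.2 kHz mod fs = 7.5 kHz.
7.5 kHz ≤ fs/2 = 8.45 kHz, appears at 7.5 kHz.
5.9 kHz ≤ fs/2 = 8.45 kHz, passes unchanged.
22.7 kHz mod fs = 5.8 kHz.
5.8 kHz ≤ fs/2 = 8.45 kHz, appears at 5.8 kHz.
Distinct values: {1.6 kHz, 5.8 kHz, 5.9 kHz, 7.5 kHz, 8.1 kHz}.

1.6 kHz, 5.8 kHz, 5.9 kHz, 7.5 kHz, 8.1 kHz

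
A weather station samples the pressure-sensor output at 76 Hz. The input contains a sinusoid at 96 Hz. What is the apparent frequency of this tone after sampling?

96 Hz mod fs = 20 Hz.
20 Hz ≤ fs/2 = 38 Hz, appears at 20 Hz.

20 Hz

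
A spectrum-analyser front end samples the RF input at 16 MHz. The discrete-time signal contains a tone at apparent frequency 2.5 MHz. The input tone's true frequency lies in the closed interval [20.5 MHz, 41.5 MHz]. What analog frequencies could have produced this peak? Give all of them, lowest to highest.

29.5 MHz, 34.5 MHz

Frequencies that alias to 2.5 MHz are k·fs ± 2.5 MHz for integer k ≥ 0.
k=0: 2.5 MHz.
k=1: 13.5 MHz, 18.5 MHz.
k=2: 29.5 MHz, 34.5 MHz.
k=3: 45.5 MHz, 50.5 MHz.
Within [20.5 MHz, 41.5 MHz]: 29.5 MHz, 34.5 MHz.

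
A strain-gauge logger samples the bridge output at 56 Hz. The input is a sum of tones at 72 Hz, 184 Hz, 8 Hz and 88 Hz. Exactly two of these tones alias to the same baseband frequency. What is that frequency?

fs/2 = 28 Hz.
72 Hz mod fs = 16 Hz.
16 Hz ≤ fs/2 = 28 Hz, appears at 16 Hz.
184 Hz mod fs = 16 Hz.
16 Hz ≤ fs/2 = 28 Hz, appears at 16 Hz.
8 Hz ≤ fs/2 = 28 Hz, passes unchanged.
88 Hz mod fs = 32 Hz.
32 Hz > fs/2 = 28 Hz, folds to fs − 32 Hz = 24 Hz.
72 Hz and 184 Hz both map to 16 Hz.

16 Hz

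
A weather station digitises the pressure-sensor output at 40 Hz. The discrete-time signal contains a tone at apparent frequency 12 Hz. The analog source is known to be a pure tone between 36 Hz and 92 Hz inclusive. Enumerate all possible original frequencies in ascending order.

Frequencies that alias to 12 Hz are k·fs ± 12 Hz for integer k ≥ 0.
k=0: 12 Hz.
k=1: 28 Hz, 52 Hz.
k=2: 68 Hz, 92 Hz.
k=3: 108 Hz, 132 Hz.
Within [36 Hz, 92 Hz]: 52 Hz, 68 Hz, 92 Hz.

52 Hz, 68 Hz, 92 Hz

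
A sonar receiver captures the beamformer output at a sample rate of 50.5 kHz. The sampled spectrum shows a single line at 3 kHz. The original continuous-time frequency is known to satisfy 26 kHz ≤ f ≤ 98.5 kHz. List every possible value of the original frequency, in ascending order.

Frequencies that alias to 3 kHz are k·fs ± 3 kHz for integer k ≥ 0.
k=0: 3 kHz.
k=1: 47.5 kHz, 53.5 kHz.
k=2: 98 kHz, 104 kHz.
k=3: 148.5 kHz, 154.5 kHz.
Within [26 kHz, 98.5 kHz]: 47.5 kHz, 53.5 kHz, 98 kHz.

47.5 kHz, 53.5 kHz, 98 kHz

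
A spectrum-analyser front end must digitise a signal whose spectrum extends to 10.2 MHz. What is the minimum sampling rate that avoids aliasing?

Nyquist rate = 2 × 10.2 MHz = 20.4 MHz.

20.4 MHz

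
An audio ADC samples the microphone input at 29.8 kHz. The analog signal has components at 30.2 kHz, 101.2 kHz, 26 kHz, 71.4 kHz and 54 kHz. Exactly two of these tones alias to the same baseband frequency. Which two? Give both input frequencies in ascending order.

fs/2 = 14.9 kHz.
30.2 kHz mod fs = 0.4 kHz.
0.4 kHz ≤ fs/2 = 14.9 kHz, appears at 0.4 kHz.
101.2 kHz mod fs = 11.8 kHz.
11.8 kHz ≤ fs/2 = 14.9 kHz, appears at 11.8 kHz.
26 kHz > fs/2 = 14.9 kHz, folds to fs − 26 kHz = 3.8 kHz.
71.4 kHz mod fs = 11.8 kHz.
11.8 kHz ≤ fs/2 = 14.9 kHz, appears at 11.8 kHz.
54 kHz mod fs = 24.2 kHz.
24.2 kHz > fs/2 = 14.9 kHz, folds to fs − 24.2 kHz = 5.6 kHz.
71.4 kHz and 101.2 kHz both map to 11.8 kHz.

71.4 kHz, 101.2 kHz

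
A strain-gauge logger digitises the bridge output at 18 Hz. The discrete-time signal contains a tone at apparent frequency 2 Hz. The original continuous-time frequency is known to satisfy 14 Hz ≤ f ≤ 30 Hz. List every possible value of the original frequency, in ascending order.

16 Hz, 20 Hz

Frequencies that alias to 2 Hz are k·fs ± 2 Hz for integer k ≥ 0.
k=0: 2 Hz.
k=1: 16 Hz, 20 Hz.
k=2: 34 Hz, 38 Hz.
Within [14 Hz, 30 Hz]: 16 Hz, 20 Hz.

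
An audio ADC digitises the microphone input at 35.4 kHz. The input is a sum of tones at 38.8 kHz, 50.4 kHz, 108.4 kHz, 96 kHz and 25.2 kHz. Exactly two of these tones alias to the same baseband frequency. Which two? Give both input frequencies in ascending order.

fs/2 = 17.7 kHz.
38.8 kHz mod fs = 3.4 kHz.
3.4 kHz ≤ fs/2 = 17.7 kHz, appears at 3.4 kHz.
50.4 kHz mod fs = 15 kHz.
15 kHz ≤ fs/2 = 17.7 kHz, appears at 15 kHz.
108.4 kHz mod fs = 2.2 kHz.
2.2 kHz ≤ fs/2 = 17.7 kHz, appears at 2.2 kHz.
96 kHz mod fs = 25.2 kHz.
25.2 kHz > fs/2 = 17.7 kHz, folds to fs − 25.2 kHz = 10.2 kHz.
25.2 kHz > fs/2 = 17.7 kHz, folds to fs − 25.2 kHz = 10.2 kHz.
25.2 kHz and 96 kHz both map to 10.2 kHz.

25.2 kHz, 96 kHz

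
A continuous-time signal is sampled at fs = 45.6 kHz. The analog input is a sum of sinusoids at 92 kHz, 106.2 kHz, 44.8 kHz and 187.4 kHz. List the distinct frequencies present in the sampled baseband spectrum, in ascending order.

0.8 kHz, 5 kHz, 15 kHz

fs/2 = 22.8 kHz.
92 kHz mod fs = 0.8 kHz.
0.8 kHz ≤ fs/2 = 22.8 kHz, appears at 0.8 kHz.
106.2 kHz mod fs = 15 kHz.
15 kHz ≤ fs/2 = 22.8 kHz, appears at 15 kHz.
44.8 kHz > fs/2 = 22.8 kHz, folds to fs − 44.8 kHz = 0.8 kHz.
187.4 kHz mod fs = 5 kHz.
5 kHz ≤ fs/2 = 22.8 kHz, appears at 5 kHz.
Distinct values: {0.8 kHz, 5 kHz, 15 kHz}.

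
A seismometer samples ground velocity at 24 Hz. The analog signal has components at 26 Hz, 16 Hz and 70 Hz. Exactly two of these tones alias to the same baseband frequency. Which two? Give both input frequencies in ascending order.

fs/2 = 12 Hz.
26 Hz mod fs = 2 Hz.
2 Hz ≤ fs/2 = 12 Hz, appears at 2 Hz.
16 Hz > fs/2 = 12 Hz, folds to fs − 16 Hz = 8 Hz.
70 Hz mod fs = 22 Hz.
22 Hz > fs/2 = 12 Hz, folds to fs − 22 Hz = 2 Hz.
26 Hz and 70 Hz both map to 2 Hz.

26 Hz, 70 Hz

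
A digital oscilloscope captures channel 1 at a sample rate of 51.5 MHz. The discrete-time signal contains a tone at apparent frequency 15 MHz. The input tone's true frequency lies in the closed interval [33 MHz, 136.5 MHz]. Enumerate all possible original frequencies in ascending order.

36.5 MHz, 66.5 MHz, 88 MHz, 118 MHz

Frequencies that alias to 15 MHz are k·fs ± 15 MHz for integer k ≥ 0.
k=0: 15 MHz.
k=1: 36.5 MHz, 66.5 MHz.
k=2: 88 MHz, 118 MHz.
k=3: 139.5 MHz, 169.5 MHz.
Within [33 MHz, 136.5 MHz]: 36.5 MHz, 66.5 MHz, 88 MHz, 118 MHz.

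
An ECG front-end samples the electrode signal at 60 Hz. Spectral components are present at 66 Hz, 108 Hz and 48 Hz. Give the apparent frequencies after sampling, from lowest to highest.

fs/2 = 30 Hz.
66 Hz mod fs = 6 Hz.
6 Hz ≤ fs/2 = 30 Hz, appears at 6 Hz.
108 Hz mod fs = 48 Hz.
48 Hz > fs/2 = 30 Hz, folds to fs − 48 Hz = 12 Hz.
48 Hz > fs/2 = 30 Hz, folds to fs − 48 Hz = 12 Hz.
Distinct values: {6 Hz, 12 Hz}.

6 Hz, 12 Hz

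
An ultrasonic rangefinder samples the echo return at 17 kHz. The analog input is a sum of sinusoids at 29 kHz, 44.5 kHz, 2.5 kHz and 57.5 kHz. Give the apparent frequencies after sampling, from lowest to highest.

fs/2 = 8.5 kHz.
29 kHz mod fs = 12 kHz.
12 kHz > fs/2 = 8.5 kHz, folds to fs − 12 kHz = 5 kHz.
44.5 kHz mod fs = 10.5 kHz.
10.5 kHz > fs/2 = 8.5 kHz, folds to fs − 10.5 kHz = 6.5 kHz.
2.5 kHz ≤ fs/2 = 8.5 kHz, passes unchanged.
57.5 kHz mod fs = 6.5 kHz.
6.5 kHz ≤ fs/2 = 8.5 kHz, appears at 6.5 kHz.
Distinct values: {2.5 kHz, 5 kHz, 6.5 kHz}.

2.5 kHz, 5 kHz, 6.5 kHz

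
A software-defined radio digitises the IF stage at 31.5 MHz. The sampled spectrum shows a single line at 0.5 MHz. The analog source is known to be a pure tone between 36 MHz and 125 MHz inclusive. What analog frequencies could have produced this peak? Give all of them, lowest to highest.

Frequencies that alias to 0.5 MHz are k·fs ± 0.5 MHz for integer k ≥ 0.
k=0: 0.5 MHz.
k=1: 31 MHz, 32 MHz.
k=2: 62.5 MHz, 63.5 MHz.
k=3: 94 MHz, 95 MHz.
k=4: 125.5 MHz, 126.5 MHz.
Within [36 MHz, 125 MHz]: 62.5 MHz, 63.5 MHz, 94 MHz, 95 MHz.

62.5 MHz, 63.5 MHz, 94 MHz, 95 MHz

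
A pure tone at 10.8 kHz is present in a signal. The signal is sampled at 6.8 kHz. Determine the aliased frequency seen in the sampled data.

2.8 kHz

10.8 kHz mod fs = 4 kHz.
4 kHz > fs/2 = 3.4 kHz, folds to fs − 4 kHz = 2.8 kHz.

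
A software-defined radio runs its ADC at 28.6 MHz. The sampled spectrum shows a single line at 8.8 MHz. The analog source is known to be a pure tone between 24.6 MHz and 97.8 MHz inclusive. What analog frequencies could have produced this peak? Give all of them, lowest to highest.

Frequencies that alias to 8.8 MHz are k·fs ± 8.8 MHz for integer k ≥ 0.
k=0: 8.8 MHz.
k=1: 19.8 MHz, 37.4 MHz.
k=2: 48.4 MHz, 66 MHz.
k=3: 77 MHz, 94.6 MHz.
k=4: 105.6 MHz, 123.2 MHz.
Within [24.6 MHz, 97.8 MHz]: 37.4 MHz, 48.4 MHz, 66 MHz, 77 MHz, 94.6 MHz.

37.4 MHz, 48.4 MHz, 66 MHz, 77 MHz, 94.6 MHz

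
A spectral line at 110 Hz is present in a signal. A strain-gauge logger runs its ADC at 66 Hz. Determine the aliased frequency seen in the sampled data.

22 Hz

110 Hz mod fs = 44 Hz.
44 Hz > fs/2 = 33 Hz, folds to fs − 44 Hz = 22 Hz.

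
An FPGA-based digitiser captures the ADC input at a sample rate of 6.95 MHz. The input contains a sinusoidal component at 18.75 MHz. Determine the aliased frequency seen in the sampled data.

2.1 MHz

18.75 MHz mod fs = 4.85 MHz.
4.85 MHz > fs/2 = 3.475 MHz, folds to fs − 4.85 MHz = 2.1 MHz.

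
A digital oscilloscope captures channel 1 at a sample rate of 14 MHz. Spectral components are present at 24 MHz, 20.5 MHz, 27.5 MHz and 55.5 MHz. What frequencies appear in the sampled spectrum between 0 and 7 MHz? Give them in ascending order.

0.5 MHz, 4 MHz, 6.5 MHz

fs/2 = 7 MHz.
24 MHz mod fs = 10 MHz.
10 MHz > fs/2 = 7 MHz, folds to fs − 10 MHz = 4 MHz.
20.5 MHz mod fs = 6.5 MHz.
6.5 MHz ≤ fs/2 = 7 MHz, appears at 6.5 MHz.
27.5 MHz mod fs = 13.5 MHz.
13.5 MHz > fs/2 = 7 MHz, folds to fs − 13.5 MHz = 0.5 MHz.
55.5 MHz mod fs = 13.5 MHz.
13.5 MHz > fs/2 = 7 MHz, folds to fs − 13.5 MHz = 0.5 MHz.
Distinct values: {0.5 MHz, 4 MHz, 6.5 MHz}.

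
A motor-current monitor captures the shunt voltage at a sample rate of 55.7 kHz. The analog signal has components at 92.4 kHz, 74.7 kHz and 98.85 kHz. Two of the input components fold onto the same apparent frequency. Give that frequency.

fs/2 = 27.85 kHz.
92.4 kHz mod fs = 36.7 kHz.
36.7 kHz > fs/2 = 27.85 kHz, folds to fs − 36.7 kHz = 19 kHz.
74.7 kHz mod fs = 19 kHz.
19 kHz ≤ fs/2 = 27.85 kHz, appears at 19 kHz.
98.85 kHz mod fs = 43.15 kHz.
43.15 kHz > fs/2 = 27.85 kHz, folds to fs − 43.15 kHz = 12.55 kHz.
74.7 kHz and 92.4 kHz both map to 19 kHz.

19 kHz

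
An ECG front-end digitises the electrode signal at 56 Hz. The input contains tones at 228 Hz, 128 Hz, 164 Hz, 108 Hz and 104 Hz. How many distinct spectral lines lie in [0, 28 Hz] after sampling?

fs/2 = 28 Hz.
228 Hz mod fs = 4 Hz.
4 Hz ≤ fs/2 = 28 Hz, appears at 4 Hz.
128 Hz mod fs = 16 Hz.
16 Hz ≤ fs/2 = 28 Hz, appears at 16 Hz.
164 Hz mod fs = 52 Hz.
52 Hz > fs/2 = 28 Hz, folds to fs − 52 Hz = 4 Hz.
108 Hz mod fs = 52 Hz.
52 Hz > fs/2 = 28 Hz, folds to fs − 52 Hz = 4 Hz.
104 Hz mod fs = 48 Hz.
48 Hz > fs/2 = 28 Hz, folds to fs − 48 Hz = 8 Hz.
Distinct values: {4 Hz, 8 Hz, 16 Hz} → 3.

3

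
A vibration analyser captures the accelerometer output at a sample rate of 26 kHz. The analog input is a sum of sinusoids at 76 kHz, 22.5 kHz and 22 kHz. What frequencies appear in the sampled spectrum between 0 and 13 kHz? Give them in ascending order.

fs/2 = 13 kHz.
76 kHz mod fs = 24 kHz.
24 kHz > fs/2 = 13 kHz, folds to fs − 24 kHz = 2 kHz.
22.5 kHz > fs/2 = 13 kHz, folds to fs − 22.5 kHz = 3.5 kHz.
22 kHz > fs/2 = 13 kHz, folds to fs − 22 kHz = 4 kHz.
Distinct values: {2 kHz, 3.5 kHz, 4 kHz}.

2 kHz, 3.5 kHz, 4 kHz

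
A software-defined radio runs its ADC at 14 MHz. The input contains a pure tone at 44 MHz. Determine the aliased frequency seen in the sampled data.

2 MHz

44 MHz mod fs = 2 MHz.
2 MHz ≤ fs/2 = 7 MHz, appears at 2 MHz.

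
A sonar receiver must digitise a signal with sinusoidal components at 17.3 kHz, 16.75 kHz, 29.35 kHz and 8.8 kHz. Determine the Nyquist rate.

Highest-frequency component: 29.35 kHz.
Nyquist rate = 2 × 29.35 kHz = 58.7 kHz.

58.7 kHz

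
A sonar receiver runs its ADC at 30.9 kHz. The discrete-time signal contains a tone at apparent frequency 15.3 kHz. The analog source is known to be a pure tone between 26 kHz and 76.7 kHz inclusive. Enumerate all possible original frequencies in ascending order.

46.2 kHz, 46.5 kHz

Frequencies that alias to 15.3 kHz are k·fs ± 15.3 kHz for integer k ≥ 0.
k=0: 15.3 kHz.
k=1: 15.6 kHz, 46.2 kHz.
k=2: 46.5 kHz, 77.1 kHz.
k=3: 77.4 kHz, 108 kHz.
Within [26 kHz, 76.7 kHz]: 46.2 kHz, 46.5 kHz.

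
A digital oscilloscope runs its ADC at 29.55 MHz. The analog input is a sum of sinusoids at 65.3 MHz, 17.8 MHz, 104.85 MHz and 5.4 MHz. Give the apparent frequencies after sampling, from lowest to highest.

fs/2 = 14.775 MHz.
65.3 MHz mod fs = 6.2 MHz.
6.2 MHz ≤ fs/2 = 14.775 MHz, appears at 6.2 MHz.
17.8 MHz > fs/2 = 14.775 MHz, folds to fs − 17.8 MHz = 11.75 MHz.
104.85 MHz mod fs = 16.2 MHz.
16.2 MHz > fs/2 = 14.775 MHz, folds to fs − 16.2 MHz = 13.35 MHz.
5.4 MHz ≤ fs/2 = 14.775 MHz, passes unchanged.
Distinct values: {5.4 MHz, 6.2 MHz, 11.75 MHz, 13.35 MHz}.

5.4 MHz, 6.2 MHz, 11.75 MHz, 13.35 MHz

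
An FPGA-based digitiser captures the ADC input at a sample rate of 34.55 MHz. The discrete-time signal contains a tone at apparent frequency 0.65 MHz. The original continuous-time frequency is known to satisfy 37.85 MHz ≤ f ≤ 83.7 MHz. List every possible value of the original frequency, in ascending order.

68.45 MHz, 69.75 MHz

Frequencies that alias to 0.65 MHz are k·fs ± 0.65 MHz for integer k ≥ 0.
k=0: 0.65 MHz.
k=1: 33.9 MHz, 35.2 MHz.
k=2: 68.45 MHz, 69.75 MHz.
k=3: 103 MHz, 104.3 MHz.
Within [37.85 MHz, 83.7 MHz]: 68.45 MHz, 69.75 MHz.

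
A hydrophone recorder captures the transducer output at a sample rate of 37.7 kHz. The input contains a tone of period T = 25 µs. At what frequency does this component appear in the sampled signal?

T = 25 µs → f = 1/T = 40 kHz.
40 kHz mod fs = 2.3 kHz.
2.3 kHz ≤ fs/2 = 18.85 kHz, appears at 2.3 kHz.

2.3 kHz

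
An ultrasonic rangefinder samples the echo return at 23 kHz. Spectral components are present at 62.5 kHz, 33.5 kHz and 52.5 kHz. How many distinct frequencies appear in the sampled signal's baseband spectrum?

2

fs/2 = 11.5 kHz.
62.5 kHz mod fs = 16.5 kHz.
16.5 kHz > fs/2 = 11.5 kHz, folds to fs − 16.5 kHz = 6.5 kHz.
33.5 kHz mod fs = 10.5 kHz.
10.5 kHz ≤ fs/2 = 11.5 kHz, appears at 10.5 kHz.
52.5 kHz mod fs = 6.5 kHz.
6.5 kHz ≤ fs/2 = 11.5 kHz, appears at 6.5 kHz.
Distinct values: {6.5 kHz, 10.5 kHz} → 2.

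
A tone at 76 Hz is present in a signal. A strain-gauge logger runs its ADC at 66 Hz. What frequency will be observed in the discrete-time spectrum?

76 Hz mod fs = 10 Hz.
10 Hz ≤ fs/2 = 33 Hz, appears at 10 Hz.

10 Hz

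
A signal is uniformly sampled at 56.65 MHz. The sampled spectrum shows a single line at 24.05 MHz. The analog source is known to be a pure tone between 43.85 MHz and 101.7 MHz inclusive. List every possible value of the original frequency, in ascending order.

80.7 MHz, 89.25 MHz

Frequencies that alias to 24.05 MHz are k·fs ± 24.05 MHz for integer k ≥ 0.
k=0: 24.05 MHz.
k=1: 32.6 MHz, 80.7 MHz.
k=2: 89.25 MHz, 137.35 MHz.
k=3: 145.9 MHz, 194 MHz.
Within [43.85 MHz, 101.7 MHz]: 80.7 MHz, 89.25 MHz.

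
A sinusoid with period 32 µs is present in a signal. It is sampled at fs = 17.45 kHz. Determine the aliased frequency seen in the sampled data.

T = 32 µs → f = 1/T = 31.25 kHz.
31.25 kHz mod fs = 13.8 kHz.
13.8 kHz > fs/2 = 8.725 kHz, folds to fs − 13.8 kHz = 3.65 kHz.

3.65 kHz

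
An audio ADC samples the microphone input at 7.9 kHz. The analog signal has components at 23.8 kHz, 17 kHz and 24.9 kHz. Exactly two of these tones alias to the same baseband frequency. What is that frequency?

fs/2 = 3.95 kHz.
23.8 kHz mod fs = 0.1 kHz.
0.1 kHz ≤ fs/2 = 3.95 kHz, appears at 0.1 kHz.
17 kHz mod fs = 1.2 kHz.
1.2 kHz ≤ fs/2 = 3.95 kHz, appears at 1.2 kHz.
24.9 kHz mod fs = 1.2 kHz.
1.2 kHz ≤ fs/2 = 3.95 kHz, appears at 1.2 kHz.
17 kHz and 24.9 kHz both map to 1.2 kHz.

1.2 kHz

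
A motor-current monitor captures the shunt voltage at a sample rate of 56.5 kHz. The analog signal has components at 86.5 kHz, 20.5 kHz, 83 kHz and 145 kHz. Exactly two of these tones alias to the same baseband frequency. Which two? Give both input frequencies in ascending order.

83 kHz, 86.5 kHz

fs/2 = 28.25 kHz.
86.5 kHz mod fs = 30 kHz.
30 kHz > fs/2 = 28.25 kHz, folds to fs − 30 kHz = 26.5 kHz.
20.5 kHz ≤ fs/2 = 28.25 kHz, passes unchanged.
83 kHz mod fs = 26.5 kHz.
26.5 kHz ≤ fs/2 = 28.25 kHz, appears at 26.5 kHz.
145 kHz mod fs = 32 kHz.
32 kHz > fs/2 = 28.25 kHz, folds to fs − 32 kHz = 24.5 kHz.
83 kHz and 86.5 kHz both map to 26.5 kHz.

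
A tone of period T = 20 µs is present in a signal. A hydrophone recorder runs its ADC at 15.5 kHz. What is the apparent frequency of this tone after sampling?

T = 20 µs → f = 1/T = 50 kHz.
50 kHz mod fs = 3.5 kHz.
3.5 kHz ≤ fs/2 = 7.75 kHz, appears at 3.5 kHz.

3.5 kHz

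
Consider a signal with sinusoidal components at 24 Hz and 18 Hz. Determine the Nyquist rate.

48 Hz

Highest-frequency component: 24 Hz.
Nyquist rate = 2 × 24 Hz = 48 Hz.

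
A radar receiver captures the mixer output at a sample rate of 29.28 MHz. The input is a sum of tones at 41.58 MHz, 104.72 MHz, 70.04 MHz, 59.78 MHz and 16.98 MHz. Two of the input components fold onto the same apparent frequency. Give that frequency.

12.3 MHz

fs/2 = 14.64 MHz.
41.58 MHz mod fs = 12.3 MHz.
12.3 MHz ≤ fs/2 = 14.64 MHz, appears at 12.3 MHz.
104.72 MHz mod fs = 16.88 MHz.
16.88 MHz > fs/2 = 14.64 MHz, folds to fs − 16.88 MHz = 12.4 MHz.
70.04 MHz mod fs = 11.48 MHz.
11.48 MHz ≤ fs/2 = 14.64 MHz, appears at 11.48 MHz.
59.78 MHz mod fs = 1.22 MHz.
1.22 MHz ≤ fs/2 = 14.64 MHz, appears at 1.22 MHz.
16.98 MHz > fs/2 = 14.64 MHz, folds to fs − 16.98 MHz = 12.3 MHz.
16.98 MHz and 41.58 MHz both map to 12.3 MHz.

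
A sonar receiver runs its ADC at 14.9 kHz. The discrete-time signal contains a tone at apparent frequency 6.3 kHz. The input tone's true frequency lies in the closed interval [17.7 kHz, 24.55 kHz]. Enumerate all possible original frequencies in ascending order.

21.2 kHz, 23.5 kHz

Frequencies that alias to 6.3 kHz are k·fs ± 6.3 kHz for integer k ≥ 0.
k=0: 6.3 kHz.
k=1: 8.6 kHz, 21.2 kHz.
k=2: 23.5 kHz, 36.1 kHz.
k=3: 38.4 kHz, 51 kHz.
Within [17.7 kHz, 24.55 kHz]: 21.2 kHz, 23.5 kHz.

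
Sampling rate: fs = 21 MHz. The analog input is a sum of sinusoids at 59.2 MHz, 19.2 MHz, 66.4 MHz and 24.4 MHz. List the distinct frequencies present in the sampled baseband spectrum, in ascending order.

1.8 MHz, 3.4 MHz, 3.8 MHz

fs/2 = 10.5 MHz.
59.2 MHz mod fs = 17.2 MHz.
17.2 MHz > fs/2 = 10.5 MHz, folds to fs − 17.2 MHz = 3.8 MHz.
19.2 MHz > fs/2 = 10.5 MHz, folds to fs − 19.2 MHz = 1.8 MHz.
66.4 MHz mod fs = 3.4 MHz.
3.4 MHz ≤ fs/2 = 10.5 MHz, appears at 3.4 MHz.
24.4 MHz mod fs = 3.4 MHz.
3.4 MHz ≤ fs/2 = 10.5 MHz, appears at 3.4 MHz.
Distinct values: {1.8 MHz, 3.4 MHz, 3.8 MHz}.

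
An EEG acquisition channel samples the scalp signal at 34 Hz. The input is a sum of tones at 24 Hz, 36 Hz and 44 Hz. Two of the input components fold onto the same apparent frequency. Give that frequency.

10 Hz

fs/2 = 17 Hz.
24 Hz > fs/2 = 17 Hz, folds to fs − 24 Hz = 10 Hz.
36 Hz mod fs = 2 Hz.
2 Hz ≤ fs/2 = 17 Hz, appears at 2 Hz.
44 Hz mod fs = 10 Hz.
10 Hz ≤ fs/2 = 17 Hz, appears at 10 Hz.
24 Hz and 44 Hz both map to 10 Hz.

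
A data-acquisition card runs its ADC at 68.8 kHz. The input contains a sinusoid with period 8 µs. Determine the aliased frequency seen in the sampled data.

12.6 kHz

T = 8 µs → f = 1/T = 125 kHz.
125 kHz mod fs = 56.2 kHz.
56.2 kHz > fs/2 = 34.4 kHz, folds to fs − 56.2 kHz = 12.6 kHz.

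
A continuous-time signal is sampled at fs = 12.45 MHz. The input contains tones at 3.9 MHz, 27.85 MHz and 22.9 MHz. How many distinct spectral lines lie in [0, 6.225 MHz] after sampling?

3

fs/2 = 6.225 MHz.
3.9 MHz ≤ fs/2 = 6.225 MHz, passes unchanged.
27.85 MHz mod fs = 2.95 MHz.
2.95 MHz ≤ fs/2 = 6.225 MHz, appears at 2.95 MHz.
22.9 MHz mod fs = 10.45 MHz.
10.45 MHz > fs/2 = 6.225 MHz, folds to fs − 10.45 MHz = 2 MHz.
Distinct values: {2 MHz, 2.95 MHz, 3.9 MHz} → 3.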